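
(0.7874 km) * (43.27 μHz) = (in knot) 0.06623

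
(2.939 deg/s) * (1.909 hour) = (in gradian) 2.244e+04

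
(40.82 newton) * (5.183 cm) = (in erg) 2.116e+07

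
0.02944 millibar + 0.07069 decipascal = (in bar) 2.951e-05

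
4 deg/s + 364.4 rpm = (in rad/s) 38.23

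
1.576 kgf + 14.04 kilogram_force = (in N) 153.1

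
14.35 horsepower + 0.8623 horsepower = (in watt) 1.134e+04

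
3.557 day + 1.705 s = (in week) 0.5081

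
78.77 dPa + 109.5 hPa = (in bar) 0.1096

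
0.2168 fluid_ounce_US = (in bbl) 4.033e-05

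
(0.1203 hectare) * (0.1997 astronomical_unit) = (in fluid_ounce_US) 1.215e+18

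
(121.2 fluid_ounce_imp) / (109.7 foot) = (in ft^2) 0.001109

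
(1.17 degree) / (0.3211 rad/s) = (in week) 1.052e-07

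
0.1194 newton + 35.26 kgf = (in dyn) 3.459e+07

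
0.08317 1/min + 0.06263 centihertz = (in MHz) 2.012e-09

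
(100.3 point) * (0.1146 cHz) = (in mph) 9.071e-05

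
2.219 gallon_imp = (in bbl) 0.06345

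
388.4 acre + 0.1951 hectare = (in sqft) 1.694e+07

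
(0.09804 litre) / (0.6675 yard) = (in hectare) 1.606e-08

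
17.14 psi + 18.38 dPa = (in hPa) 1182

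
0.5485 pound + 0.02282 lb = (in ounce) 9.141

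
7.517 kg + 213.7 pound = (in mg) 1.044e+08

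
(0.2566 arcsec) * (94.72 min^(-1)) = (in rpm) 1.875e-05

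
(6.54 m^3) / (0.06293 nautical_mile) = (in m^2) 0.05612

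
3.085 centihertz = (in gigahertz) 3.085e-11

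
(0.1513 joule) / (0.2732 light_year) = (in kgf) 5.969e-18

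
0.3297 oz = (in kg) 0.009347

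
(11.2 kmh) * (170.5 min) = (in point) 9.022e+07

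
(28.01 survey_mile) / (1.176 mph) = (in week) 0.1418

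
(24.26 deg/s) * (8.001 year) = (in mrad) 1.068e+11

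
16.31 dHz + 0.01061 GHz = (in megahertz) 10.61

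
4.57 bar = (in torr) 3428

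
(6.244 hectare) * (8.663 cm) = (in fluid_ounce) 1.829e+08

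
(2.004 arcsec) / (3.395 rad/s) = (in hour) 7.949e-10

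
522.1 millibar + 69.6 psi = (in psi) 77.17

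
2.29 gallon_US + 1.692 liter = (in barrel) 0.06517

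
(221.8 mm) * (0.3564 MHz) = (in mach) 232.2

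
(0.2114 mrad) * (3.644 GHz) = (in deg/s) 4.414e+07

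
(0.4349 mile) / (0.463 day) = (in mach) 5.138e-05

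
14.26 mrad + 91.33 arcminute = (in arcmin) 140.4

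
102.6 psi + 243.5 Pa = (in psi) 102.6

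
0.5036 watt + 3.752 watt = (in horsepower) 0.005707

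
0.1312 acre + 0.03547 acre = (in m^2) 674.5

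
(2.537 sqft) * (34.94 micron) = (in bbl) 5.18e-05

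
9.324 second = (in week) 1.542e-05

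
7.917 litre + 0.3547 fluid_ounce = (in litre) 7.927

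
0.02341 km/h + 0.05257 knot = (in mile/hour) 0.07504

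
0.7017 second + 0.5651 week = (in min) 5696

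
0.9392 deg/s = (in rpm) 0.1565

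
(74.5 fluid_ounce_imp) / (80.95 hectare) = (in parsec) 8.474e-26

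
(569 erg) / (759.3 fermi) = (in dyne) 7.494e+12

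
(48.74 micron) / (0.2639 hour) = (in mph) 1.148e-07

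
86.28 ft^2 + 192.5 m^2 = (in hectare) 0.02005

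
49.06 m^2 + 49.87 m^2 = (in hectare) 0.009893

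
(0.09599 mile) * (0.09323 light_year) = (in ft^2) 1.467e+18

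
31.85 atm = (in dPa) 3.227e+07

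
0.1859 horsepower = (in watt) 138.6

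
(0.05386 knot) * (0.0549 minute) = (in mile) 5.671e-05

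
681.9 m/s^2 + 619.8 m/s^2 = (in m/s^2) 1302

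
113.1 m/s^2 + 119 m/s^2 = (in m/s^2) 232.1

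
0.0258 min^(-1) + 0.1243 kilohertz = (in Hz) 124.3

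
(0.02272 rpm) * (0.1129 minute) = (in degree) 0.9234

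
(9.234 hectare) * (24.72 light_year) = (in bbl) 1.358e+23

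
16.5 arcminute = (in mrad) 4.8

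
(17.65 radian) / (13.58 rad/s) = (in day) 1.504e-05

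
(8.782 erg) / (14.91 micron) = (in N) 0.0589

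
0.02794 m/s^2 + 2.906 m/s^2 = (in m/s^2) 2.934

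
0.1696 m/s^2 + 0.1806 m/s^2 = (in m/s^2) 0.3502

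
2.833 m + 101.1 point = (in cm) 286.9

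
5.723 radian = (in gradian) 364.3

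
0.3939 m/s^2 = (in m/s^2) 0.3939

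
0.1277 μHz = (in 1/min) 7.662e-06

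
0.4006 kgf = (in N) 3.929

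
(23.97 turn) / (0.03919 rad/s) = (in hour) 1.068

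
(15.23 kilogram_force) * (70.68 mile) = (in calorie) 4.06e+06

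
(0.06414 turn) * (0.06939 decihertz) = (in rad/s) 0.002796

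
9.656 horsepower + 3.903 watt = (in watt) 7204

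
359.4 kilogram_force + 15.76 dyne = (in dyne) 3.525e+08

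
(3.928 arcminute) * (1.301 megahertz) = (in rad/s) 1487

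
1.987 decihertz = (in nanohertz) 1.987e+08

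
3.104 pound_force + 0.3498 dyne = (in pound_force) 3.104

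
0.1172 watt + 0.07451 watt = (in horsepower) 0.0002571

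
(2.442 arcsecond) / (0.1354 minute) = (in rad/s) 1.457e-06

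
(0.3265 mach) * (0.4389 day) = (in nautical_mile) 2276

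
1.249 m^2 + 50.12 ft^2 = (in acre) 0.001459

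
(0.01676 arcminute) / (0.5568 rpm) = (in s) 8.361e-05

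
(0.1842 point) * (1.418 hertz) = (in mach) 2.706e-07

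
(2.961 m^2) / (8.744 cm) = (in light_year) 3.579e-15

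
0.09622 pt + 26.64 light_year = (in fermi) 2.52e+32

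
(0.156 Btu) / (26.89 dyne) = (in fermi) 6.121e+20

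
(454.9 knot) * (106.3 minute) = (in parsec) 4.837e-11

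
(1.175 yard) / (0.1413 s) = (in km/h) 27.37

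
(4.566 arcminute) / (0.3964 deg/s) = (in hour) 5.333e-05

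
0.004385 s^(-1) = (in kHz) 4.385e-06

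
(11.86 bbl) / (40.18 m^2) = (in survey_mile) 2.916e-05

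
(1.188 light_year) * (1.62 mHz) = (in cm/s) 1.821e+15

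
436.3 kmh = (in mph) 271.1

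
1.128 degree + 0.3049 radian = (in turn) 0.05166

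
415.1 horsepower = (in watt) 3.095e+05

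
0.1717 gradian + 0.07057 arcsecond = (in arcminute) 9.273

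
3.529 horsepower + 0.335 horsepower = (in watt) 2881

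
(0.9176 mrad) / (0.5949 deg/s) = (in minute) 0.001473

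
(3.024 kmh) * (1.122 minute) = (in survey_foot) 185.5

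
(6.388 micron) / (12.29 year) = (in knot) 3.204e-14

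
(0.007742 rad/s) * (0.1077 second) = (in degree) 0.04777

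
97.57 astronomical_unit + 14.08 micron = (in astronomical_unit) 97.57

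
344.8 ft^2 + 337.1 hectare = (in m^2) 3.371e+06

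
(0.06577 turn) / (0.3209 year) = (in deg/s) 2.34e-06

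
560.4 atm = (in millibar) 5.678e+05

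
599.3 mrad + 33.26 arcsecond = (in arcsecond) 1.236e+05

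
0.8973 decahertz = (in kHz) 0.008973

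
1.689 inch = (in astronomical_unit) 2.868e-13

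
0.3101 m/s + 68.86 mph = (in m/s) 31.09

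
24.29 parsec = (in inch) 2.951e+19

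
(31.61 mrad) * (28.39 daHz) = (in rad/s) 8.974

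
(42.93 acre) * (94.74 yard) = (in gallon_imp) 3.311e+09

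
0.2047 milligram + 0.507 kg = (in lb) 1.118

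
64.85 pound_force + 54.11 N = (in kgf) 34.93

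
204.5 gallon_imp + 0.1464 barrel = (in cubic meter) 0.953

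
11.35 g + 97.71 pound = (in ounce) 1564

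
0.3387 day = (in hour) 8.129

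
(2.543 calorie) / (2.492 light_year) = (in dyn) 4.513e-11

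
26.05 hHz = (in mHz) 2.605e+06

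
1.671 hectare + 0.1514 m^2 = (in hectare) 1.671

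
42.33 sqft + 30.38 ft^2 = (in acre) 0.001669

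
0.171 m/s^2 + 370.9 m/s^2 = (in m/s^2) 371.1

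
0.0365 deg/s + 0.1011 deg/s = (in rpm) 0.02293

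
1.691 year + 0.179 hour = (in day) 617.2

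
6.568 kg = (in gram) 6568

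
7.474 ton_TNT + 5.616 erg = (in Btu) 2.964e+07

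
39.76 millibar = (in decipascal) 3.976e+04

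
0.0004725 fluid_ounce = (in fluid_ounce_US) 0.0004725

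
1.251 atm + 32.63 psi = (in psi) 51.01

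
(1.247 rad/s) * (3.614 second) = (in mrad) 4507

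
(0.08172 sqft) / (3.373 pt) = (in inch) 251.2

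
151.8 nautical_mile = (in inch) 1.107e+07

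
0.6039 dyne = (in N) 6.039e-06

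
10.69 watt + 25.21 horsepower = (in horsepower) 25.22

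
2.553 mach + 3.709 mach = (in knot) 4145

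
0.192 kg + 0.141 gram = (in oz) 6.778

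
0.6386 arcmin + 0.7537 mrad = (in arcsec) 193.8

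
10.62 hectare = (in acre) 26.24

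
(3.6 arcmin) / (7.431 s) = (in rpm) 0.001346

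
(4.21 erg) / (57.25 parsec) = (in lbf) 5.358e-26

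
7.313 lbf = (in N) 32.53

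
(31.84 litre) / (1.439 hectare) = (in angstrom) 2.213e+04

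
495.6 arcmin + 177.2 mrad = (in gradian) 20.46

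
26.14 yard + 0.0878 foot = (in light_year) 2.529e-15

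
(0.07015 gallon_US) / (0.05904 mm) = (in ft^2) 48.41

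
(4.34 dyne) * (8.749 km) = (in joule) 0.3797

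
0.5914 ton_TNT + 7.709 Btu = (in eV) 1.544e+28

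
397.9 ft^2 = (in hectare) 0.003697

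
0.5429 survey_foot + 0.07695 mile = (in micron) 1.24e+08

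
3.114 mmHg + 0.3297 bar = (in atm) 0.3295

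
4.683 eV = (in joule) 7.503e-19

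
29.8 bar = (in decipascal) 2.98e+07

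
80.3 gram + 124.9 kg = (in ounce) 4409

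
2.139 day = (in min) 3080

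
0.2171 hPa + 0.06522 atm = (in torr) 49.73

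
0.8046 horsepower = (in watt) 600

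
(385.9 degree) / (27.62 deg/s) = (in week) 2.31e-05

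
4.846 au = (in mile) 4.505e+08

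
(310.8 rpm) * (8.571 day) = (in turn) 3.836e+06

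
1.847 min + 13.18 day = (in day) 13.18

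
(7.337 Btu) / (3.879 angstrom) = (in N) 1.996e+13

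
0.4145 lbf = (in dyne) 1.844e+05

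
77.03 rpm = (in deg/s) 462.2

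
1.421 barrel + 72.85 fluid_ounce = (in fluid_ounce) 7712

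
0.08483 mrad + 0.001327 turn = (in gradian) 0.5362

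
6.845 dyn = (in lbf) 1.539e-05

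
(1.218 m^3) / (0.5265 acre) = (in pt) 1.62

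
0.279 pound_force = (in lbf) 0.279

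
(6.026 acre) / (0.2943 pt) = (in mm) 2.349e+11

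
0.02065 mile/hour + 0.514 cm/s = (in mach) 4.221e-05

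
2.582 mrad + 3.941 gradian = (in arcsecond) 1.33e+04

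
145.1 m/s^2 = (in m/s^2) 145.1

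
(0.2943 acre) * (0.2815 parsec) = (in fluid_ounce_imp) 3.641e+23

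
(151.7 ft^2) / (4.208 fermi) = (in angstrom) 3.349e+25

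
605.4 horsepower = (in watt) 4.514e+05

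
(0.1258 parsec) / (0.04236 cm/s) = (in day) 1.061e+14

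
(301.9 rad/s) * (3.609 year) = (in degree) 1.969e+12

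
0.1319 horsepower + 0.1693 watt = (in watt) 98.53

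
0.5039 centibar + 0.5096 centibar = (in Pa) 1014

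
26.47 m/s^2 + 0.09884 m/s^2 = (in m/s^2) 26.57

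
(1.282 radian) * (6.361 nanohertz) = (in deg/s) 4.672e-07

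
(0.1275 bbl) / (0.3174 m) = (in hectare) 6.387e-06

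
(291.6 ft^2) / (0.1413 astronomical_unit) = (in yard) 1.402e-09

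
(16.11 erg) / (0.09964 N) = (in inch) 0.0006365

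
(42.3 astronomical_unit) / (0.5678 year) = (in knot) 6.87e+05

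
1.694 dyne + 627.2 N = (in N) 627.2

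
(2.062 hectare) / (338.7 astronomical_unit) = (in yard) 4.451e-10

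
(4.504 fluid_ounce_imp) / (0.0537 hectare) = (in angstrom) 2383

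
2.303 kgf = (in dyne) 2.258e+06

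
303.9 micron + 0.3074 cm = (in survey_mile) 2.099e-06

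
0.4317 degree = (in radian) 0.007535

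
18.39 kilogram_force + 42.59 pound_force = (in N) 369.8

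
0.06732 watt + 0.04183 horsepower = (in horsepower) 0.04192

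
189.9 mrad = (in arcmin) 652.8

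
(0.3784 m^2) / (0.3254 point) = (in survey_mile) 2.048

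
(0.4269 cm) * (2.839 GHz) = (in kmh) 4.363e+07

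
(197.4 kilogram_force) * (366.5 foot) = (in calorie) 5.169e+04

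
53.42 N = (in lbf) 12.01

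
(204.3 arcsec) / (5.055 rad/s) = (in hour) 5.443e-08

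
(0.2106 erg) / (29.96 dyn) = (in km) 7.029e-08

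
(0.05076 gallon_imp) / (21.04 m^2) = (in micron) 10.97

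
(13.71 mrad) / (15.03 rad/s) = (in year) 2.892e-11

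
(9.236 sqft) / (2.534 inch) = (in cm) 1333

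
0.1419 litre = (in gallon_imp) 0.03121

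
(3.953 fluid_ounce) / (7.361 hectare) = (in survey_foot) 5.21e-09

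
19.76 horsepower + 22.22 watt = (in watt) 1.476e+04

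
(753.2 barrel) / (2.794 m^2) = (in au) 2.865e-10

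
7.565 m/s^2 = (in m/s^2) 7.565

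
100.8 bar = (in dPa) 1.008e+08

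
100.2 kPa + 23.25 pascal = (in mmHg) 751.7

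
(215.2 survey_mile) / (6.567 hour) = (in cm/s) 1465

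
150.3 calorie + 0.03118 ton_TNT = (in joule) 1.305e+08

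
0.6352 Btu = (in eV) 4.183e+21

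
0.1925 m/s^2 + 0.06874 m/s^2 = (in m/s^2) 0.2612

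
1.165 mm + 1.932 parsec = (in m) 5.962e+16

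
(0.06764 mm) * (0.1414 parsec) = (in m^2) 2.951e+11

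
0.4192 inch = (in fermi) 1.065e+13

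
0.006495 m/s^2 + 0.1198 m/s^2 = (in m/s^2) 0.1263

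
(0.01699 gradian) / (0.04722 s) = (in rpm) 0.05397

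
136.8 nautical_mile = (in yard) 2.771e+05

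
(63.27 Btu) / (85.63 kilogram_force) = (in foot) 260.8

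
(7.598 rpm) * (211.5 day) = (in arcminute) 4.998e+10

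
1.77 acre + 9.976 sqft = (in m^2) 7164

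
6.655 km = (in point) 1.886e+07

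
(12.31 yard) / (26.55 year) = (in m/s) 1.344e-08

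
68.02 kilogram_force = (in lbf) 150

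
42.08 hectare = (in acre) 104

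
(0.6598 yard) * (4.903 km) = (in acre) 0.731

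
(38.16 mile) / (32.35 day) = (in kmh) 0.0791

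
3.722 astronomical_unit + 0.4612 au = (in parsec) 2.028e-05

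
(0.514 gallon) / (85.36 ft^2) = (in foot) 0.000805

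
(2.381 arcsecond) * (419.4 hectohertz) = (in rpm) 4.623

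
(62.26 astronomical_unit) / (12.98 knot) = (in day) 1.614e+07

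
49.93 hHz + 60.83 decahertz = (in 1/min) 3.361e+05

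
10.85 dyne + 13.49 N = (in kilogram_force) 1.376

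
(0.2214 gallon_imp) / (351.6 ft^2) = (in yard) 3.37e-05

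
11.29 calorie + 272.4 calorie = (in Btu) 1.125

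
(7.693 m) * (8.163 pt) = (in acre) 5.474e-06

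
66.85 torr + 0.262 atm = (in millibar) 354.6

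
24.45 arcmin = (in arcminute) 24.45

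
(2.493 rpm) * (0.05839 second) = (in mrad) 15.24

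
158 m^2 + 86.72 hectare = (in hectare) 86.74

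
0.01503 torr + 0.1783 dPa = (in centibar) 0.002022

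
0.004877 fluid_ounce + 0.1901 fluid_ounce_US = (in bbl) 3.627e-05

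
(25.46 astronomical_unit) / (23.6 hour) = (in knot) 8.714e+07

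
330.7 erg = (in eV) 2.064e+14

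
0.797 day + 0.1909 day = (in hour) 23.71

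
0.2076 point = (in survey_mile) 4.551e-08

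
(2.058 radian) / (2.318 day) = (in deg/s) 0.0005888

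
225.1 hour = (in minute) 1.351e+04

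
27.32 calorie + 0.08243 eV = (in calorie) 27.32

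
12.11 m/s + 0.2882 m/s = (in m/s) 12.4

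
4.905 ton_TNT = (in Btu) 1.945e+07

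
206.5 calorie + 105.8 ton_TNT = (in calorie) 1.058e+11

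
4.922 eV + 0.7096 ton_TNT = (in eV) 1.853e+28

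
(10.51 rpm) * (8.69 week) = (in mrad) 5.784e+09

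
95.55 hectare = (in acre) 236.1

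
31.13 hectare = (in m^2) 3.113e+05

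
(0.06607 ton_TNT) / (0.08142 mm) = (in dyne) 3.395e+17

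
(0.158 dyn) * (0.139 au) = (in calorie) 7852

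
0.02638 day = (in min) 37.99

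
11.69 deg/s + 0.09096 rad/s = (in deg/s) 16.9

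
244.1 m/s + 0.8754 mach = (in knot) 1054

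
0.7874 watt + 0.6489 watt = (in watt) 1.436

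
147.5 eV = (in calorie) 5.648e-18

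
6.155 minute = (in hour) 0.1026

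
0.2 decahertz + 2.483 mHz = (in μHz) 2.002e+06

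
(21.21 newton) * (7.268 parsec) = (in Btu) 4.508e+15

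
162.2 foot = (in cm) 4944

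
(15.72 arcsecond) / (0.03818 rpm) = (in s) 0.01906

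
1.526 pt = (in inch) 0.02119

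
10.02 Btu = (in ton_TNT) 2.527e-06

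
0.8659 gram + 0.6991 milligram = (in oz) 0.03057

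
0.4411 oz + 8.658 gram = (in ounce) 0.7465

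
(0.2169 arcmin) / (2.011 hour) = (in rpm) 8.322e-08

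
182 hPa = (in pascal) 1.82e+04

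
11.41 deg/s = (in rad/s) 0.1991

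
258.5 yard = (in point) 6.7e+05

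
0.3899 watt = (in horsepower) 0.0005229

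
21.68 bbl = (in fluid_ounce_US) 1.166e+05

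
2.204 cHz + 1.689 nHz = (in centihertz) 2.204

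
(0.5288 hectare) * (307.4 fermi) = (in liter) 1.626e-06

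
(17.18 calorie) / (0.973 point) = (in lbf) 4.708e+04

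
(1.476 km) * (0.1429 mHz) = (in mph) 0.4718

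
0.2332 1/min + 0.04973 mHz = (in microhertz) 3936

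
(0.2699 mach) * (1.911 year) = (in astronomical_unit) 0.03702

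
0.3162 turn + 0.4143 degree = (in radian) 1.994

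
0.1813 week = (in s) 1.097e+05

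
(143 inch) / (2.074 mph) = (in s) 3.918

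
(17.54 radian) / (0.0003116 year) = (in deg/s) 0.1023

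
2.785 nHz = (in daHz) 2.785e-10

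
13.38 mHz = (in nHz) 1.338e+07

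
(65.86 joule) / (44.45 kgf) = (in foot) 0.4957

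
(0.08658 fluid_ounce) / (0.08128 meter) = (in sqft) 0.0003391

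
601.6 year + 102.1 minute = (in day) 2.196e+05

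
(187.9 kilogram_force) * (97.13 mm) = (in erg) 1.79e+09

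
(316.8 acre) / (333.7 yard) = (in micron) 4.202e+09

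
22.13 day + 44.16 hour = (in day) 23.97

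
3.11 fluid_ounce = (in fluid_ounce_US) 3.11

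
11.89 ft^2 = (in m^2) 1.105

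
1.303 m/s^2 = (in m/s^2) 1.303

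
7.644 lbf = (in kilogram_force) 3.467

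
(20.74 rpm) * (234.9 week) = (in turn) 4.911e+07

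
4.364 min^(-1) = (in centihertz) 7.273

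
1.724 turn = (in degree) 620.6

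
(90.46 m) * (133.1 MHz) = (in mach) 3.536e+07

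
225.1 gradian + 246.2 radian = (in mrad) 2.497e+05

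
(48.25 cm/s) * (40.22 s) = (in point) 5.501e+04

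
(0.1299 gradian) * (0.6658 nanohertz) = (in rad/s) 1.359e-12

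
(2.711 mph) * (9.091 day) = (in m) 9.519e+05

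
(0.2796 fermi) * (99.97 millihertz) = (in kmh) 1.006e-16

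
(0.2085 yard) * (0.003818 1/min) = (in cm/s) 0.001213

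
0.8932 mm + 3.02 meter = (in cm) 302.1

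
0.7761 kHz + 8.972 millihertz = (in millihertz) 7.761e+05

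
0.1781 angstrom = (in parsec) 5.772e-28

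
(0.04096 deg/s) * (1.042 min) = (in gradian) 2.845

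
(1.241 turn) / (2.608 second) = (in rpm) 28.55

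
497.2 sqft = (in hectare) 0.004619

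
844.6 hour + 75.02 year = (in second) 2.369e+09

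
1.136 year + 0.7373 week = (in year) 1.15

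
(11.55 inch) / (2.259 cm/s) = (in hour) 0.003607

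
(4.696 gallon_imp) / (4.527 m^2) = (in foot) 0.01547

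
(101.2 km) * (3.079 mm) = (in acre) 0.077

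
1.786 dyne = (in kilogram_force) 1.821e-06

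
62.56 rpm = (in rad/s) 6.551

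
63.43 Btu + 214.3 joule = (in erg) 6.714e+11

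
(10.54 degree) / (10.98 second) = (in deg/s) 0.9599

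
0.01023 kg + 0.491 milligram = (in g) 10.23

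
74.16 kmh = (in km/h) 74.16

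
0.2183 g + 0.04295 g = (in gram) 0.2612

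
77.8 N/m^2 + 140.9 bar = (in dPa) 1.409e+08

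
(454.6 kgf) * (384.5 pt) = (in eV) 3.774e+21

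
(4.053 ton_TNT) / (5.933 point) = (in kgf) 8.262e+11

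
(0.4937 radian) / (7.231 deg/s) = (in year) 1.24e-07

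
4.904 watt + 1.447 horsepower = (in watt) 1084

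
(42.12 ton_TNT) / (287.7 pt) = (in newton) 1.736e+12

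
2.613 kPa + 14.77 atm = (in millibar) 1.499e+04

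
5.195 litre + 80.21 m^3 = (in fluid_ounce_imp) 2.823e+06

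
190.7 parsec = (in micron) 5.884e+24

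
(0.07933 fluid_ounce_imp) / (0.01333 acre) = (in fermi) 4.178e+07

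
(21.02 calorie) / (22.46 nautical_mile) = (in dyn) 211.4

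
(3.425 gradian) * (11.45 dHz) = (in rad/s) 0.0616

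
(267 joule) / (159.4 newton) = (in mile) 0.001041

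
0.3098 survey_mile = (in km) 0.4986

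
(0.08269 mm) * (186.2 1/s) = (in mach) 4.522e-05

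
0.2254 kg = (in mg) 2.254e+05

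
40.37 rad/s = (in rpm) 385.5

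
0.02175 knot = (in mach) 3.286e-05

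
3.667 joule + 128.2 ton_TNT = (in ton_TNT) 128.2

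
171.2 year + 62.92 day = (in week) 8936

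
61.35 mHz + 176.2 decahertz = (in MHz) 0.001762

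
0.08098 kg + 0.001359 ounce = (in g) 81.02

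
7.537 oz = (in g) 213.7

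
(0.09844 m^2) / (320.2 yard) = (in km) 3.362e-07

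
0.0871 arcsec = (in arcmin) 0.001452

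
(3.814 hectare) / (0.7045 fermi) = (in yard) 5.921e+19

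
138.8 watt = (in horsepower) 0.1861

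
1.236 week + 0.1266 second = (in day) 8.652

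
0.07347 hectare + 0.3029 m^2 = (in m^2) 735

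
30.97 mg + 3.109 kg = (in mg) 3.109e+06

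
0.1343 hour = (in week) 0.0007994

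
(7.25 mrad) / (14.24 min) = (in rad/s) 8.485e-06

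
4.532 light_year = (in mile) 2.664e+13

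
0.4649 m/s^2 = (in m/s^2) 0.4649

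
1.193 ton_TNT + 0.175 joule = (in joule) 4.992e+09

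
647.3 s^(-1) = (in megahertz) 0.0006473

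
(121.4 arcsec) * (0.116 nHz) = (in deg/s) 3.912e-12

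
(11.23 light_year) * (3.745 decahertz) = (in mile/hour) 8.9e+18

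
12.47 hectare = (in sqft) 1.342e+06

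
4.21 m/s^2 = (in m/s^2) 4.21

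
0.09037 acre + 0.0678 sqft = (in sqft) 3937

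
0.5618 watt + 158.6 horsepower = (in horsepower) 158.6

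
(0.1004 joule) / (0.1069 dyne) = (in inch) 3.698e+06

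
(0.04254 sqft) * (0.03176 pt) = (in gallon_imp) 9.74e-06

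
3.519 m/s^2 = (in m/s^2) 3.519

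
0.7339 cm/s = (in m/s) 0.007339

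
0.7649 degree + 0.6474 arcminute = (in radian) 0.01354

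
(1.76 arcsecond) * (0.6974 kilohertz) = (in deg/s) 0.341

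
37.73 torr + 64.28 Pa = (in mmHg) 38.21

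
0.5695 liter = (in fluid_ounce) 19.26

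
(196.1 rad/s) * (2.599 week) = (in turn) 4.906e+07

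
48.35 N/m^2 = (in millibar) 0.4835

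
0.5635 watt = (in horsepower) 0.0007557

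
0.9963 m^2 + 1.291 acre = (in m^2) 5225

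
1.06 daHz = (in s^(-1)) 10.6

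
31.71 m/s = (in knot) 61.64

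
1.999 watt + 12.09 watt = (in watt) 14.09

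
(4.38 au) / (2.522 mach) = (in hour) 2.12e+05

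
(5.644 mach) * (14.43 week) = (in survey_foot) 5.503e+10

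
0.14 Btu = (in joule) 147.7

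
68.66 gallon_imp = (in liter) 312.1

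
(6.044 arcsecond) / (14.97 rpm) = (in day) 2.163e-10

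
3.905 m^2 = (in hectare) 0.0003905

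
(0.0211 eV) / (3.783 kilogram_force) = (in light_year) 9.632e-39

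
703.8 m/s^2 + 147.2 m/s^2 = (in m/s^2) 851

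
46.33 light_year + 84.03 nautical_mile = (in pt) 1.242e+21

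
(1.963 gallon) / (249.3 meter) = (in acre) 7.365e-09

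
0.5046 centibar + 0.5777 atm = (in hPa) 590.4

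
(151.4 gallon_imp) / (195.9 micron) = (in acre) 0.8682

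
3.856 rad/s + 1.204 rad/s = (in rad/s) 5.06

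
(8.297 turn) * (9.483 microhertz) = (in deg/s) 0.02832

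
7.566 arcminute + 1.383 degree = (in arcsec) 5433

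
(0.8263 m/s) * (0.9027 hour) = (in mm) 2.685e+06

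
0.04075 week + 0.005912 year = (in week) 0.349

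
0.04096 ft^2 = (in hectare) 3.805e-07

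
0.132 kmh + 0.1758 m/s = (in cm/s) 21.25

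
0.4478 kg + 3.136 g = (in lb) 0.9941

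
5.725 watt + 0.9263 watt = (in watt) 6.651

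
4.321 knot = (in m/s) 2.223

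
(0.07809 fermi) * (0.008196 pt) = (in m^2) 2.258e-22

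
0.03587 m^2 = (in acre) 8.864e-06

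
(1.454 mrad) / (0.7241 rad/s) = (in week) 3.32e-09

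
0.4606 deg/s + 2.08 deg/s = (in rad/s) 0.04434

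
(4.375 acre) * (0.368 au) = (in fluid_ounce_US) 3.296e+19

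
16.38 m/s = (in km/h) 58.97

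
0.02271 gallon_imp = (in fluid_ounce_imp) 3.634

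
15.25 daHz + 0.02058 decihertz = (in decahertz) 15.25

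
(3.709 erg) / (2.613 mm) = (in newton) 0.0001419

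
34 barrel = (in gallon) 1428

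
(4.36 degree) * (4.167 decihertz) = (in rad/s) 0.03171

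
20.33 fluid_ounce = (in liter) 0.6012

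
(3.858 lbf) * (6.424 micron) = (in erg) 1102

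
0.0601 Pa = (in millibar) 0.000601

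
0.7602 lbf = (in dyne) 3.382e+05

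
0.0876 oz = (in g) 2.483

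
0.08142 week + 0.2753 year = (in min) 1.455e+05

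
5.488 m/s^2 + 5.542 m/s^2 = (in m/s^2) 11.03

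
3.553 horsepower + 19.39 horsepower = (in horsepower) 22.94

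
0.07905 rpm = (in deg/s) 0.4743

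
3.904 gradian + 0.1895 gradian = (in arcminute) 221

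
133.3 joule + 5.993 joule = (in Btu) 0.132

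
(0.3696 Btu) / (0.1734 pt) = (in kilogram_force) 6.5e+05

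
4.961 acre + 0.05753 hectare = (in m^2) 2.065e+04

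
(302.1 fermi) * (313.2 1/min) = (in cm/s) 1.577e-10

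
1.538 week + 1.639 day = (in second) 1.072e+06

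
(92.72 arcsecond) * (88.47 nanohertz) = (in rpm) 3.798e-10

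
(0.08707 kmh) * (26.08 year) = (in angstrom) 1.989e+17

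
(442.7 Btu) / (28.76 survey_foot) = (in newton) 5.328e+04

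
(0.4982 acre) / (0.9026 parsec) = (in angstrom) 0.0007239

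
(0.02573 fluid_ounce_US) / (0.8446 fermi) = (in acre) 2.226e+05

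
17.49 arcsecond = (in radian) 8.479e-05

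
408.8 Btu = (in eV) 2.692e+24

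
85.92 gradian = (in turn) 0.2148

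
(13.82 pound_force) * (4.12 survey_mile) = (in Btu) 386.3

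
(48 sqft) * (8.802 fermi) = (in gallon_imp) 8.634e-12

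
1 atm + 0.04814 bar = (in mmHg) 796.1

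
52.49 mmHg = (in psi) 1.015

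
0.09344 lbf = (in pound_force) 0.09344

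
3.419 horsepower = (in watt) 2550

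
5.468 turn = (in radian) 34.36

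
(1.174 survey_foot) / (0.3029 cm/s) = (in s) 118.1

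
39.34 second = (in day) 0.0004553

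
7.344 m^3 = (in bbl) 46.19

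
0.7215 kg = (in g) 721.5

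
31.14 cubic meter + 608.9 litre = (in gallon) 8387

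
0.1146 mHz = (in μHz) 114.6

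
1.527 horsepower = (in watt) 1139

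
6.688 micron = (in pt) 0.01896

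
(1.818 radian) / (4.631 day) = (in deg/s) 0.0002603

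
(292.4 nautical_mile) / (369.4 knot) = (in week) 0.004712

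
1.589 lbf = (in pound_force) 1.589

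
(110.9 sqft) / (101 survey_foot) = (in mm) 334.7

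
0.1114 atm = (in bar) 0.1129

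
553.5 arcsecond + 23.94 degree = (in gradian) 26.77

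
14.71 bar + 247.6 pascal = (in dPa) 1.471e+07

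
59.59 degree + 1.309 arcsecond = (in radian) 1.04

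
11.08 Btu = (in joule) 1.169e+04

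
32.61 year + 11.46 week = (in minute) 1.726e+07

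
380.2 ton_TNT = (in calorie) 3.802e+11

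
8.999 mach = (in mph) 6854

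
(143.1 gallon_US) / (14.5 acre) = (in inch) 0.0003634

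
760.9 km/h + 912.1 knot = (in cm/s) 6.806e+04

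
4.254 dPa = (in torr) 0.003191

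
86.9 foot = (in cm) 2649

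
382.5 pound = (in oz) 6120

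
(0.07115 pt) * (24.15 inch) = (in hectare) 1.54e-09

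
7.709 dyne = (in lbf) 1.733e-05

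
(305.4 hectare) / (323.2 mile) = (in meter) 5.871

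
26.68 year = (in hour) 2.337e+05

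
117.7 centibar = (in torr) 882.8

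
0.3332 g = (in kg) 0.0003332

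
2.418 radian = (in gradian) 153.9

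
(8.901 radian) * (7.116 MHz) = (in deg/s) 3.629e+09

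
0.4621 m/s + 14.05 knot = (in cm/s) 769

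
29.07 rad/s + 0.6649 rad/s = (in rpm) 283.9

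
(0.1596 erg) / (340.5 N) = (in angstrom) 0.4687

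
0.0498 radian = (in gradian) 3.17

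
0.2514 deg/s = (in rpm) 0.0419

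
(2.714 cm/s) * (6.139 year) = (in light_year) 5.554e-10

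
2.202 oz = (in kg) 0.06243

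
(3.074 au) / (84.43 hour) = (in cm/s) 1.513e+08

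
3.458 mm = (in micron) 3458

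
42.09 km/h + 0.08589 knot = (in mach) 0.03447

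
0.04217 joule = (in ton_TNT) 1.008e-11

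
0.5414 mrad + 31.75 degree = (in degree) 31.78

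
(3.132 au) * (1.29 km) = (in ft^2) 6.506e+15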